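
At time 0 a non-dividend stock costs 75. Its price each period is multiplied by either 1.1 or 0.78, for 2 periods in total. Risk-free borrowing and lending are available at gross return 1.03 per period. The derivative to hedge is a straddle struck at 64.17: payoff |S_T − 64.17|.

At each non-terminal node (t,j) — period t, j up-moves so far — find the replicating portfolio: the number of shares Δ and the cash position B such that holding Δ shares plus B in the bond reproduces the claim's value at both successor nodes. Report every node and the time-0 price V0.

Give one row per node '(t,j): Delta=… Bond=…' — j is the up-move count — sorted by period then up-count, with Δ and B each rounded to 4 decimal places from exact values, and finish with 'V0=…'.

Under the risk-neutral measure, an up-move has probability p* = (R−d)/(u−d) = 0.7812 and values discount at R = 1.03.
Terminal values V(2,·): V(2,0)=18.5400, V(2,1)=0.1800, V(2,2)=26.5800
Node (1,0) S=58.5000: V=(p*·0.1800+(1−p*)·18.5400)/1.03=4.0740; Δ=(0.1800−18.5400)/(64.3500−45.6300)=-0.9808; B=V−Δ·S=61.4490
Node (1,1) S=82.5000: V=(p*·26.5800+(1−p*)·0.1800)/1.03=20.1990; Δ=(26.5800−0.1800)/(90.7500−64.3500)=1.0000; B=V−Δ·S=-62.3010
Node (0,0) S=75.0000: V=(p*·20.1990+(1−p*)·4.0740)/1.03=16.1861; Δ=(20.1990−4.0740)/(82.5000−58.5000)=0.6719; B=V−Δ·S=-34.2045
Check: Δ(0,0)·S0 + B(0,0) = 16.1861 = V0.

(0,0): Delta=0.6719 Bond=-34.2045
(1,0): Delta=-0.9808 Bond=61.4490
(1,1): Delta=1.0000 Bond=-62.3010
V0=16.1861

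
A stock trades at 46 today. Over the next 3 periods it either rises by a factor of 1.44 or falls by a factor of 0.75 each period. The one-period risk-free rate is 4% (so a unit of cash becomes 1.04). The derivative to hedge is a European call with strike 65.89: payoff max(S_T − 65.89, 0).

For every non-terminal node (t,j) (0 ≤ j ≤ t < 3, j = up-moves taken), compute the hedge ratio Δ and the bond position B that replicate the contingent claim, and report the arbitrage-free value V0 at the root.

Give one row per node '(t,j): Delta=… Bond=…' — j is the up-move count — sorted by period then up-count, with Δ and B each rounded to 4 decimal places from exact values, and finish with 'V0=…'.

No-arbitrage ⇒ martingale measure with p* = (R−d)/(u−d) = 0.4203.
Terminal values V(3,·): V(3,0)=0.0000, V(3,1)=0.0000, V(3,2)=5.6492, V(3,3)=71.4653
  t=2,j=0: stock 25.8750 → up 37.2600 (V=0.0000), down 19.4062 (V=0.0000). Price 0.0000; hedge Δ=0.0000, bond B=0.0000.
  t=2,j=1: stock 49.6800 → up 71.5392 (V=5.6492), down 37.2600 (V=0.0000). Price 2.2830; hedge Δ=0.1648, bond B=-5.9043.
  t=2,j=2: stock 95.3856 → up 137.3553 (V=71.4653), down 71.5392 (V=5.6492). Price 32.0298; hedge Δ=1.0000, bond B=-63.3558.
  t=1,j=0: stock 34.5000 → up 49.6800 (V=2.2830), down 25.8750 (V=0.0000). Price 0.9226; hedge Δ=0.0959, bond B=-2.3861.
  t=1,j=1: stock 66.2400 → up 95.3856 (V=32.0298), down 49.6800 (V=2.2830). Price 14.2166; hedge Δ=0.6508, bond B=-28.8948.
  t=0,j=0: stock 46.0000 → up 66.2400 (V=14.2166), down 34.5000 (V=0.9226). Price 6.2596; hedge Δ=0.4188, bond B=-13.0071.
Root portfolio cost Δ·46+B reproduces V0=6.2596.

(0,0): Delta=0.4188 Bond=-13.0071
(1,0): Delta=0.0959 Bond=-2.3861
(1,1): Delta=0.6508 Bond=-28.8948
(2,0): Delta=0.0000 Bond=0.0000
(2,1): Delta=0.1648 Bond=-5.9043
(2,2): Delta=1.0000 Bond=-63.3558
V0=6.2596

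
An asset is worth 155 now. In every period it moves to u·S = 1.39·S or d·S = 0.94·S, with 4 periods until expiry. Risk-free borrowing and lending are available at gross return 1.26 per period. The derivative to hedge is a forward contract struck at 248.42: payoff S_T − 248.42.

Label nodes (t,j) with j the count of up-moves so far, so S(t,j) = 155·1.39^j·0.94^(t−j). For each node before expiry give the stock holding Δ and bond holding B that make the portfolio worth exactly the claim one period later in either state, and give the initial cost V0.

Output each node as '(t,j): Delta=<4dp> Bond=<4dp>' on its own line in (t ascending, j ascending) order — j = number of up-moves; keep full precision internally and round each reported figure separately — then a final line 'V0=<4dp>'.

(0,0): Delta=1.0000 Bond=-98.5608
(1,0): Delta=1.0000 Bond=-124.1867
(1,1): Delta=1.0000 Bond=-124.1867
(2,0): Delta=1.0000 Bond=-156.4752
(2,1): Delta=1.0000 Bond=-156.4752
(2,2): Delta=1.0000 Bond=-156.4752
(3,0): Delta=1.0000 Bond=-197.1587
(3,1): Delta=1.0000 Bond=-197.1587
(3,2): Delta=1.0000 Bond=-197.1587
(3,3): Delta=1.0000 Bond=-197.1587
V0=56.4392

Since d<R<u, set p* = (R−d)/(u−d) = 0.7111; price each node as the discounted p*-expectation of its children.
Terminal payoffs: V(4,0)=-127.4039, V(4,1)=-69.4707, V(4,2)=16.1966, V(4,3)=142.8747, V(4,4)=330.1966
  t=3,j=0: stock 128.7405 → up 178.9493 (V=-69.4707), down 121.0161 (V=-127.4039). Price -68.4182; hedge Δ=1.0000, bond B=-197.1587.
  t=3,j=1: stock 190.3716 → up 264.6166 (V=16.1966), down 178.9493 (V=-69.4707). Price -6.7871; hedge Δ=1.0000, bond B=-197.1587.
  t=3,j=2: stock 281.5070 → up 391.2947 (V=142.8747), down 264.6166 (V=16.1966). Price 84.3482; hedge Δ=1.0000, bond B=-197.1587.
  t=3,j=3: stock 416.2709 → up 578.6166 (V=330.1966), down 391.2947 (V=142.8747). Price 219.1122; hedge Δ=1.0000, bond B=-197.1587.
  t=2,j=0: stock 136.9580 → up 190.3716 (V=-6.7871), down 128.7405 (V=-68.4182). Price -19.5172; hedge Δ=1.0000, bond B=-156.4752.
  t=2,j=1: stock 202.5230 → up 281.5070 (V=84.3482), down 190.3716 (V=-6.7871). Price 46.0478; hedge Δ=1.0000, bond B=-156.4752.
  t=2,j=2: stock 299.4755 → up 416.2709 (V=219.1122), down 281.5070 (V=84.3482). Price 143.0003; hedge Δ=1.0000, bond B=-156.4752.
  t=1,j=0: stock 145.7000 → up 202.5230 (V=46.0478), down 136.9580 (V=-19.5172). Price 21.5133; hedge Δ=1.0000, bond B=-124.1867.
  t=1,j=1: stock 215.4500 → up 299.4755 (V=143.0003), down 202.5230 (V=46.0478). Price 91.2633; hedge Δ=1.0000, bond B=-124.1867.
  t=0,j=0: stock 155.0000 → up 215.4500 (V=91.2633), down 145.7000 (V=21.5133). Price 56.4392; hedge Δ=1.0000, bond B=-98.5608.
Each (Δ,B) replicates both successor values, so the strategy is self-financing and V0 is arbitrage-free.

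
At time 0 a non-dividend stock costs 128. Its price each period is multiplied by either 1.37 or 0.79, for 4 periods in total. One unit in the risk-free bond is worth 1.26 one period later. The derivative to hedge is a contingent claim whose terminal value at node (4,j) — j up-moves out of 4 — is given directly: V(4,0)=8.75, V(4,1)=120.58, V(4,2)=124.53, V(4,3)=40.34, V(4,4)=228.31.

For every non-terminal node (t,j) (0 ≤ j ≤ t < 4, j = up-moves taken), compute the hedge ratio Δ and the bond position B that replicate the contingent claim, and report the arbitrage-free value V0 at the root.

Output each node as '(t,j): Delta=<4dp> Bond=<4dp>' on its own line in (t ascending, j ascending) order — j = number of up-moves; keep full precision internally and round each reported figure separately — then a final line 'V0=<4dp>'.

Under the risk-neutral measure, an up-move has probability p* = (R−d)/(u−d) = 0.8103 and values discount at R = 1.26.
Terminal values V(4,·): V(4,0)=8.7500, V(4,1)=120.5800, V(4,2)=124.5300, V(4,3)=40.3400, V(4,4)=228.3100
  t=3,j=0: stock 63.1090 → up 86.4593 (V=120.5800), down 49.8561 (V=8.7500). Price 78.8658; hedge Δ=3.0552, bond B=-113.9446.
  t=3,j=1: stock 109.4422 → up 149.9358 (V=124.5300), down 86.4593 (V=120.5800). Price 98.2388; hedge Δ=0.0622, bond B=91.4284.
  t=3,j=2: stock 189.7921 → up 260.0152 (V=40.3400), down 149.9358 (V=124.5300). Price 44.6881; hedge Δ=-0.7648, bond B=189.8433.
  t=3,j=3: stock 329.1332 → up 450.9125 (V=228.3100), down 260.0152 (V=40.3400). Price 152.9052; hedge Δ=0.9847, bond B=-171.1810.
  t=2,j=0: stock 79.8848 → up 109.4422 (V=98.2388), down 63.1090 (V=78.8658). Price 75.0513; hedge Δ=0.4181, bond B=41.6495.
  t=2,j=1: stock 138.5344 → up 189.7921 (V=44.6881), down 109.4422 (V=98.2388). Price 43.5272; hedge Δ=-0.6665, bond B=135.8559.
  t=2,j=2: stock 240.2432 → up 329.1332 (V=152.9052), down 189.7921 (V=44.6881). Price 105.0645; hedge Δ=0.7766, bond B=-81.5166.
  t=1,j=0: stock 101.1200 → up 138.5344 (V=43.5272), down 79.8848 (V=75.0513). Price 39.2904; hedge Δ=-0.5375, bond B=93.6422.
  t=1,j=1: stock 175.3600 → up 240.2432 (V=105.0645), down 138.5344 (V=43.5272). Price 74.1219; hedge Δ=0.6050, bond B=-31.9768.
  t=0,j=0: stock 128.0000 → up 175.3600 (V=74.1219), down 101.1200 (V=39.2904). Price 53.5841; hedge Δ=0.4692, bond B=-6.4702.
Self-financing check: at every node Δ·S+B equals the discounted successor values.

(0,0): Delta=0.4692 Bond=-6.4702
(1,0): Delta=-0.5375 Bond=93.6422
(1,1): Delta=0.6050 Bond=-31.9768
(2,0): Delta=0.4181 Bond=41.6495
(2,1): Delta=-0.6665 Bond=135.8559
(2,2): Delta=0.7766 Bond=-81.5166
(3,0): Delta=3.0552 Bond=-113.9446
(3,1): Delta=0.0622 Bond=91.4284
(3,2): Delta=-0.7648 Bond=189.8433
(3,3): Delta=0.9847 Bond=-171.1810
V0=53.5841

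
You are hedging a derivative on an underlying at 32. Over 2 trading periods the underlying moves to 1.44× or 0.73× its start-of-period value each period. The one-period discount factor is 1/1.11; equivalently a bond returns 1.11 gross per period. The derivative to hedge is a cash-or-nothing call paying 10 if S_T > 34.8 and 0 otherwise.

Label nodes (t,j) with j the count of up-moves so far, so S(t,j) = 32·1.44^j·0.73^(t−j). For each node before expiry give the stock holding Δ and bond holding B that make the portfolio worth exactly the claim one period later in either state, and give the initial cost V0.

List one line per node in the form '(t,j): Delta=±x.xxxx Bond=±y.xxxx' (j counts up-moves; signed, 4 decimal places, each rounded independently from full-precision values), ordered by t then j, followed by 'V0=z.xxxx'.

(0,0): Delta=0.2122 Bond=-4.4663
(1,0): Delta=0.0000 Bond=0.0000
(1,1): Delta=0.3057 Bond=-9.2628
V0=2.3249

No-arbitrage ⇒ martingale measure with p* = (R−d)/(u−d) = 0.5352.
Terminal payoffs: V(2,0)=0.0000, V(2,1)=0.0000, V(2,2)=10.0000
  t=1,j=0: stock 23.3600 → up 33.6384 (V=0.0000), down 17.0528 (V=0.0000). Price 0.0000; hedge Δ=0.0000, bond B=0.0000.
  t=1,j=1: stock 46.0800 → up 66.3552 (V=10.0000), down 33.6384 (V=0.0000). Price 4.8217; hedge Δ=0.3057, bond B=-9.2628.
  t=0,j=0: stock 32.0000 → up 46.0800 (V=4.8217), down 23.3600 (V=0.0000). Price 2.3249; hedge Δ=0.2122, bond B=-4.4663.
The time-0 hedge costs 2.3249, which is the no-arbitrage price.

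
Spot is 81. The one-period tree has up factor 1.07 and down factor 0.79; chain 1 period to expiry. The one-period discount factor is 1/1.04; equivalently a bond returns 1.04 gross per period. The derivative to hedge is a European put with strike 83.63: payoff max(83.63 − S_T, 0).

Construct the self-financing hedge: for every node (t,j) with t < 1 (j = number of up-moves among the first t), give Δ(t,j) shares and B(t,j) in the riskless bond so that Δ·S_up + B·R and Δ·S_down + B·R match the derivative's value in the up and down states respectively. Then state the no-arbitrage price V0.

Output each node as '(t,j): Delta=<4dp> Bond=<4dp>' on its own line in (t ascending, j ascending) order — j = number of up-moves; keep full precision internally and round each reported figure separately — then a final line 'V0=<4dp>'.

Risk-neutral probability p* = (R−d)/(u−d) = (1.04−0.79)/(1.07−0.79) = 0.8929.
At expiry t=1: V(1,0)=19.6400, V(1,1)=0.0000
(0,0): S=81.0000. Δ = (V_up−V_dn)/(S_up−S_dn) = (0.0000−19.6400)/(86.6700−63.9900) = -0.8660. V = [p*·0.0000 + (1−p*)·19.6400]/1.04 = 2.0234. B = V − Δ·S = 72.1662.
Each (Δ,B) replicates both successor values, so the strategy is self-financing and V0 is arbitrage-free.

(0,0): Delta=-0.8660 Bond=72.1662
V0=2.0234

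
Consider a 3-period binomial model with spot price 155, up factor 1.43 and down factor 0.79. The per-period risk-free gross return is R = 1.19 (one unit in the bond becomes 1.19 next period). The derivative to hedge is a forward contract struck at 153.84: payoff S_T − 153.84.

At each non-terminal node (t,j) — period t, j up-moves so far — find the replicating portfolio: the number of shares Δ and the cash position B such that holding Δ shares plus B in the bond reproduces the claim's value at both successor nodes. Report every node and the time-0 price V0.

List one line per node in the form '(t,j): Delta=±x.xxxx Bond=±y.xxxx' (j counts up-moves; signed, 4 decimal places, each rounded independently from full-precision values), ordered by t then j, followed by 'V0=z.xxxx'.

The replicating-portfolio and risk-neutral prices coincide; use p* = (1.19−0.79)/(1.43−0.79) = 0.6250 for the latter.
Terminal payoffs: V(3,0)=-77.4190, V(3,1)=-15.5082, V(3,2)=96.5580, V(3,3)=299.4121
Node (2,0) S=96.7355: V=(p*·-15.5082+(1−p*)·-77.4190)/1.19=-32.5418; Δ=(-15.5082−-77.4190)/(138.3318−76.4210)=1.0000; B=V−Δ·S=-129.2773
Node (2,1) S=175.1035: V=(p*·96.5580+(1−p*)·-15.5082)/1.19=45.8262; Δ=(96.5580−-15.5082)/(250.3980−138.3318)=1.0000; B=V−Δ·S=-129.2773
Node (2,2) S=316.9595: V=(p*·299.4121+(1−p*)·96.5580)/1.19=187.6822; Δ=(299.4121−96.5580)/(453.2521−250.3980)=1.0000; B=V−Δ·S=-129.2773
Node (1,0) S=122.4500: V=(p*·45.8262+(1−p*)·-32.5418)/1.19=13.8136; Δ=(45.8262−-32.5418)/(175.1035−96.7355)=1.0000; B=V−Δ·S=-108.6364
Node (1,1) S=221.6500: V=(p*·187.6822+(1−p*)·45.8262)/1.19=113.0136; Δ=(187.6822−45.8262)/(316.9595−175.1035)=1.0000; B=V−Δ·S=-108.6364
Node (0,0) S=155.0000: V=(p*·113.0136+(1−p*)·13.8136)/1.19=63.7089; Δ=(113.0136−13.8136)/(221.6500−122.4500)=1.0000; B=V−Δ·S=-91.2911
Root portfolio cost Δ·155+B reproduces V0=63.7089.

(0,0): Delta=1.0000 Bond=-91.2911
(1,0): Delta=1.0000 Bond=-108.6364
(1,1): Delta=1.0000 Bond=-108.6364
(2,0): Delta=1.0000 Bond=-129.2773
(2,1): Delta=1.0000 Bond=-129.2773
(2,2): Delta=1.0000 Bond=-129.2773
V0=63.7089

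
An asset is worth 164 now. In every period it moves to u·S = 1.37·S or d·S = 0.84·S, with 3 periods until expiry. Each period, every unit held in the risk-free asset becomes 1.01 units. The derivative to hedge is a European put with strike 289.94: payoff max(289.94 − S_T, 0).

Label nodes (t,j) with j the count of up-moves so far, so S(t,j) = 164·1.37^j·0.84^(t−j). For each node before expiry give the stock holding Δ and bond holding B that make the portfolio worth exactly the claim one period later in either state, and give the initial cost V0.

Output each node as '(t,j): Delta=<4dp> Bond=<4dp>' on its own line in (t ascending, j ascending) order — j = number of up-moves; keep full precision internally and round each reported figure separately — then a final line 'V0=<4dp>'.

Under the risk-neutral measure, an up-move has probability p* = (R−d)/(u−d) = 0.3208 and values discount at R = 1.01.
At expiry t=3: V(3,0)=192.7365, V(3,1)=131.4058, V(3,2)=31.3783, V(3,3)=0.0000
  t=2,j=0: stock 115.7184 → up 158.5342 (V=131.4058), down 97.2035 (V=192.7365). Price 171.3509; hedge Δ=-1.0000, bond B=287.0693.
  t=2,j=1: stock 188.7312 → up 258.5617 (V=31.3783), down 158.5342 (V=131.4058). Price 98.3381; hedge Δ=-1.0000, bond B=287.0693.
  t=2,j=2: stock 307.8116 → up 421.7019 (V=0.0000), down 258.5617 (V=31.3783). Price 21.1025; hedge Δ=-0.1923, bond B=80.3068.
  t=1,j=0: stock 137.7600 → up 188.7312 (V=98.3381), down 115.7184 (V=171.3509). Price 146.4670; hedge Δ=-1.0000, bond B=284.2270.
  t=1,j=1: stock 224.6800 → up 307.8116 (V=21.1025), down 188.7312 (V=98.3381). Price 72.8361; hedge Δ=-0.6486, bond B=218.5636.
  t=0,j=0: stock 164.0000 → up 224.6800 (V=72.8361), down 137.7600 (V=146.4670). Price 121.6332; hedge Δ=-0.8471, bond B=260.5596.
The time-0 hedge costs 121.6332, which is the no-arbitrage price.

(0,0): Delta=-0.8471 Bond=260.5596
(1,0): Delta=-1.0000 Bond=284.2270
(1,1): Delta=-0.6486 Bond=218.5636
(2,0): Delta=-1.0000 Bond=287.0693
(2,1): Delta=-1.0000 Bond=287.0693
(2,2): Delta=-0.1923 Bond=80.3068
V0=121.6332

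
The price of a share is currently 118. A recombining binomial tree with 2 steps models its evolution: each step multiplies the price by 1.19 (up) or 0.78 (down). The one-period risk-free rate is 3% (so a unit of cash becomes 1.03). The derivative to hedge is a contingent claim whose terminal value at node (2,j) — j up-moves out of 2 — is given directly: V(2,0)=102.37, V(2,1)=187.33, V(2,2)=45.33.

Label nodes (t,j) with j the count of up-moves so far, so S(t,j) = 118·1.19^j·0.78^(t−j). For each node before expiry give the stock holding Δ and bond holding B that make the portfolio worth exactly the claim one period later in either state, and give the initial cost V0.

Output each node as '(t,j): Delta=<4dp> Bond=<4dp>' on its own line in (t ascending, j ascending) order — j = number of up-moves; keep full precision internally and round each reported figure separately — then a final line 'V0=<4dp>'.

(0,0): Delta=-1.0722 Bond=241.1374
(1,0): Delta=2.2514 Bond=-57.5352
(1,1): Delta=-2.4665 Bond=444.1518
V0=114.6154

The replicating-portfolio and risk-neutral prices coincide; use p* = (1.03−0.78)/(1.19−0.78) = 0.6098 for the latter.
Terminal values V(2,·): V(2,0)=102.3700, V(2,1)=187.3300, V(2,2)=45.3300
  t=1,j=0: stock 92.0400 → up 109.5276 (V=187.3300), down 71.7912 (V=102.3700). Price 149.6843; hedge Δ=2.2514, bond B=-57.5352.
  t=1,j=1: stock 140.4200 → up 167.0998 (V=45.3300), down 109.5276 (V=187.3300). Price 97.8103; hedge Δ=-2.4665, bond B=444.1518.
  t=0,j=0: stock 118.0000 → up 140.4200 (V=97.8103), down 92.0400 (V=149.6843). Price 114.6154; hedge Δ=-1.0722, bond B=241.1374.
Self-financing check: at every node Δ·S+B equals the discounted successor values.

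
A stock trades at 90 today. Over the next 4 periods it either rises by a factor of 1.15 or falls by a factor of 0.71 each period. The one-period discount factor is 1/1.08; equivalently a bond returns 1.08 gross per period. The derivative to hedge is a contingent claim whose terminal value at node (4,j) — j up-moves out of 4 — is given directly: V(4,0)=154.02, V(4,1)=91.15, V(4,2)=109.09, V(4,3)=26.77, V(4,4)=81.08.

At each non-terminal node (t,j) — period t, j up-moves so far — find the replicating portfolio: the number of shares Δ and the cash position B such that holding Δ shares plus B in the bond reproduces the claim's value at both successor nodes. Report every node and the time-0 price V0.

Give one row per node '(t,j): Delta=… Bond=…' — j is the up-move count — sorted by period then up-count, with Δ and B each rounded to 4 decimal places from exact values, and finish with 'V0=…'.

(0,0): Delta=0.1083 Bond=37.0859
(1,0): Delta=-1.6772 Bond=154.1466
(1,1): Delta=0.3169 Bond=18.4674
(2,0): Delta=0.2358 Bond=79.6884
(2,1): Delta=-1.9006 Bond=182.8980
(2,2): Delta=0.5759 Bond=-10.8842
(3,0): Delta=-4.4358 Bond=236.5457
(3,1): Delta=0.7815 Bond=57.5939
(3,2): Delta=-2.2139 Bond=224.0042
(3,3): Delta=0.9018 Bond=-56.3580
V0=46.8361

Under the risk-neutral measure, an up-move has probability p* = (R−d)/(u−d) = 0.8409 and values discount at R = 1.08.
Terminal payoffs: V(4,0)=154.0200, V(4,1)=91.1500, V(4,2)=109.0900, V(4,3)=26.7700, V(4,4)=81.0800
Node (3,0) S=32.2120: V=(p*·91.1500+(1−p*)·154.0200)/1.08=93.6593; Δ=(91.1500−154.0200)/(37.0438−22.8705)=-4.4358; B=V−Δ·S=236.5457
Node (3,1) S=52.1743: V=(p*·109.0900+(1−p*)·91.1500)/1.08=98.3666; Δ=(109.0900−91.1500)/(60.0005−37.0438)=0.7815; B=V−Δ·S=57.5939
Node (3,2) S=84.5077: V=(p*·26.7700+(1−p*)·109.0900)/1.08=36.9133; Δ=(26.7700−109.0900)/(97.1839−60.0005)=-2.2139; B=V−Δ·S=224.0042
Node (3,3) S=136.8787: V=(p*·81.0800+(1−p*)·26.7700)/1.08=67.0739; Δ=(81.0800−26.7700)/(157.4106−97.1839)=0.9018; B=V−Δ·S=-56.3580
Node (2,0) S=45.3690: V=(p*·98.3666+(1−p*)·93.6593)/1.08=90.3868; Δ=(98.3666−93.6593)/(52.1743−32.2120)=0.2358; B=V−Δ·S=79.6884
Node (2,1) S=73.4850: V=(p*·36.9133+(1−p*)·98.3666)/1.08=43.2314; Δ=(36.9133−98.3666)/(84.5077−52.1743)=-1.9006; B=V−Δ·S=182.8980
Node (2,2) S=119.0250: V=(p*·67.0739+(1−p*)·36.9133)/1.08=57.6626; Δ=(67.0739−36.9133)/(136.8787−84.5077)=0.5759; B=V−Δ·S=-10.8842
Node (1,0) S=63.9000: V=(p*·43.2314+(1−p*)·90.3868)/1.08=46.9754; Δ=(43.2314−90.3868)/(73.4850−45.3690)=-1.6772; B=V−Δ·S=154.1466
Node (1,1) S=103.5000: V=(p*·57.6626+(1−p*)·43.2314)/1.08=51.2655; Δ=(57.6626−43.2314)/(119.0250−73.4850)=0.3169; B=V−Δ·S=18.4674
Node (0,0) S=90.0000: V=(p*·51.2655+(1−p*)·46.9754)/1.08=46.8361; Δ=(51.2655−46.9754)/(103.5000−63.9000)=0.1083; B=V−Δ·S=37.0859
The time-0 hedge costs 46.8361, which is the no-arbitrage price.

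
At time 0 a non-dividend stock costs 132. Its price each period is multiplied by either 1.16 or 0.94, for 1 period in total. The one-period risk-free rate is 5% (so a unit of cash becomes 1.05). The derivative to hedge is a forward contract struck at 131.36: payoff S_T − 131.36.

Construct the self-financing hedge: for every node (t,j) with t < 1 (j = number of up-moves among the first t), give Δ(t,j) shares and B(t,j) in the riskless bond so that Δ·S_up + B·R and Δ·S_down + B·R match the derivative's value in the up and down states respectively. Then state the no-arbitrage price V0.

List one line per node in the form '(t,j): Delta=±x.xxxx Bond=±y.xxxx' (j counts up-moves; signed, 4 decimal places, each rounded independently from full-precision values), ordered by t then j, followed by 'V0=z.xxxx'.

Since d<R<u, set p* = (R−d)/(u−d) = 0.5000; price each node as the discounted p*-expectation of its children.
Payoff layer (t=1): V(1,0)=-7.2800, V(1,1)=21.7600
  t=0,j=0: stock 132.0000 → up 153.1200 (V=21.7600), down 124.0800 (V=-7.2800). Price 6.8952; hedge Δ=1.0000, bond B=-125.1048.
Each (Δ,B) replicates both successor values, so the strategy is self-financing and V0 is arbitrage-free.

(0,0): Delta=1.0000 Bond=-125.1048
V0=6.8952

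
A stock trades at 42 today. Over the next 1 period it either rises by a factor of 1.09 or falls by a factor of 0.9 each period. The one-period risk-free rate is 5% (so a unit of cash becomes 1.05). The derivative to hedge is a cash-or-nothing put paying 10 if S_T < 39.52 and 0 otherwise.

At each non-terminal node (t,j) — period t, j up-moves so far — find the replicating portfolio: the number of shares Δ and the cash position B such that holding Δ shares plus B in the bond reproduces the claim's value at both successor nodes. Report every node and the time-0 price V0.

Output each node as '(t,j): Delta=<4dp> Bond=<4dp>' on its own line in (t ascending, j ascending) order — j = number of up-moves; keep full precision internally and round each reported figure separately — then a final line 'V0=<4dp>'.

(0,0): Delta=-1.2531 Bond=54.6366
V0=2.0050

No-arbitrage ⇒ martingale measure with p* = (R−d)/(u−d) = 0.7895.
Payoff layer (t=1): V(1,0)=10.0000, V(1,1)=0.0000
  t=0,j=0: stock 42.0000 → up 45.7800 (V=0.0000), down 37.8000 (V=10.0000). Price 2.0050; hedge Δ=-1.2531, bond B=54.6366.
The time-0 hedge costs 2.0050, which is the no-arbitrage price.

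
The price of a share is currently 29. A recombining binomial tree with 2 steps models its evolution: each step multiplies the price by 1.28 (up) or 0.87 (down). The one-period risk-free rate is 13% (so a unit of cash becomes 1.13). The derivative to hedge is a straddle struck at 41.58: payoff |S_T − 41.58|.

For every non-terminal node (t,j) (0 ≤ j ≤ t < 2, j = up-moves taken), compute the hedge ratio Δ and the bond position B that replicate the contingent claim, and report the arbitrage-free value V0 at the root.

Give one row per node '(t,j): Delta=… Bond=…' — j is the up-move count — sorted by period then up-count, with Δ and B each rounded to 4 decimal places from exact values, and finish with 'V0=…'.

Since d<R<u, set p* = (R−d)/(u−d) = 0.6341; price each node as the discounted p*-expectation of its children.
At expiry t=2: V(2,0)=19.6299, V(2,1)=9.2856, V(2,2)=5.9336
  t=1,j=0: stock 25.2300 → up 32.2944 (V=9.2856), down 21.9501 (V=19.6299). Price 11.5665; hedge Δ=-1.0000, bond B=36.7965.
  t=1,j=1: stock 37.1200 → up 47.5136 (V=5.9336), down 32.2944 (V=9.2856). Price 6.3362; hedge Δ=-0.2202, bond B=14.5118.
  t=0,j=0: stock 29.0000 → up 37.1200 (V=6.3362), down 25.2300 (V=11.5665). Price 7.3006; hedge Δ=-0.4399, bond B=20.0573.
Root portfolio cost Δ·29+B reproduces V0=7.3006.

(0,0): Delta=-0.4399 Bond=20.0573
(1,0): Delta=-1.0000 Bond=36.7965
(1,1): Delta=-0.2202 Bond=14.5118
V0=7.3006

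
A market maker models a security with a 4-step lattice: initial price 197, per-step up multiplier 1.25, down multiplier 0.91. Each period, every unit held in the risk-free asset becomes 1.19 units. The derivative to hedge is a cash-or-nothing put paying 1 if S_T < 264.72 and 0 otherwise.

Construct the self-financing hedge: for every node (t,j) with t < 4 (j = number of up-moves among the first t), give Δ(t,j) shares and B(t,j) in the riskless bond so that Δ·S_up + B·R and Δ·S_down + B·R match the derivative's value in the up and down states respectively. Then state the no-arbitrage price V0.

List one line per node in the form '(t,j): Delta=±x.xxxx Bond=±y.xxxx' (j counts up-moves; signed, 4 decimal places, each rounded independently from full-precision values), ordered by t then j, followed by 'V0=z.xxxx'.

Under the risk-neutral measure, an up-move has probability p* = (R−d)/(u−d) = 0.8235 and values discount at R = 1.19.
At expiry t=4: V(4,0)=1.0000, V(4,1)=1.0000, V(4,2)=1.0000, V(4,3)=0.0000, V(4,4)=0.0000
  t=3,j=0: stock 148.4535 → up 185.5669 (V=1.0000), down 135.0927 (V=1.0000). Price 0.8403; hedge Δ=0.0000, bond B=0.8403.
  t=3,j=1: stock 203.9196 → up 254.8995 (V=1.0000), down 185.5669 (V=1.0000). Price 0.8403; hedge Δ=0.0000, bond B=0.8403.
  t=3,j=2: stock 280.1094 → up 350.1367 (V=0.0000), down 254.8995 (V=1.0000). Price 0.1483; hedge Δ=-0.0105, bond B=3.0895.
  t=3,j=3: stock 384.7656 → up 480.9570 (V=0.0000), down 350.1367 (V=0.0000). Price 0.0000; hedge Δ=0.0000, bond B=0.0000.
  t=2,j=0: stock 163.1357 → up 203.9196 (V=0.8403), down 148.4535 (V=0.8403). Price 0.7062; hedge Δ=0.0000, bond B=0.7062.
  t=2,j=1: stock 224.0875 → up 280.1094 (V=0.1483), down 203.9196 (V=0.8403). Price 0.2272; hedge Δ=-0.0091, bond B=2.2627.
  t=2,j=2: stock 307.8125 → up 384.7656 (V=0.0000), down 280.1094 (V=0.1483). Price 0.0220; hedge Δ=-0.0014, bond B=0.4582.
  t=1,j=0: stock 179.2700 → up 224.0875 (V=0.2272), down 163.1357 (V=0.7062). Price 0.2620; hedge Δ=-0.0079, bond B=1.6706.
  t=1,j=1: stock 246.2500 → up 307.8125 (V=0.0220), down 224.0875 (V=0.2272). Price 0.0489; hedge Δ=-0.0025, bond B=0.6526.
  t=0,j=0: stock 197.0000 → up 246.2500 (V=0.0489), down 179.2700 (V=0.2620). Price 0.0727; hedge Δ=-0.0032, bond B=0.6994.
Root portfolio cost Δ·197+B reproduces V0=0.0727.

(0,0): Delta=-0.0032 Bond=0.6994
(1,0): Delta=-0.0079 Bond=1.6706
(1,1): Delta=-0.0025 Bond=0.6526
(2,0): Delta=0.0000 Bond=0.7062
(2,1): Delta=-0.0091 Bond=2.2627
(2,2): Delta=-0.0014 Bond=0.4582
(3,0): Delta=0.0000 Bond=0.8403
(3,1): Delta=0.0000 Bond=0.8403
(3,2): Delta=-0.0105 Bond=3.0895
(3,3): Delta=0.0000 Bond=0.0000
V0=0.0727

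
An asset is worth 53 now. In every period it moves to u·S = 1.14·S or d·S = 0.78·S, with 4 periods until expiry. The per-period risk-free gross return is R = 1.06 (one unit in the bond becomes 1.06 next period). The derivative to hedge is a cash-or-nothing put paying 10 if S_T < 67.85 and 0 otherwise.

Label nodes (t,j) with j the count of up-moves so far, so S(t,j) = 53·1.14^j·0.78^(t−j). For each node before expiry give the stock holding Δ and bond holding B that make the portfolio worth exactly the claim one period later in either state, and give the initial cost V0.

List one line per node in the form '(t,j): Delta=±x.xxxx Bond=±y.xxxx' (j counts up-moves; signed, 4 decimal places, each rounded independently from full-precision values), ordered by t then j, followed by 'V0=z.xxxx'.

No-arbitrage ⇒ martingale measure with p* = (R−d)/(u−d) = 0.7778.
At expiry t=4: V(4,0)=10.0000, V(4,1)=10.0000, V(4,2)=10.0000, V(4,3)=10.0000, V(4,4)=0.0000
(3,0): S=25.1513. Δ = (V_up−V_dn)/(S_up−S_dn) = (10.0000−10.0000)/(28.6724−19.6180) = 0.0000. V = [p*·10.0000 + (1−p*)·10.0000]/1.06 = 9.4340. B = V − Δ·S = 9.4340.
(3,1): S=36.7595. Δ = (V_up−V_dn)/(S_up−S_dn) = (10.0000−10.0000)/(41.9059−28.6724) = 0.0000. V = [p*·10.0000 + (1−p*)·10.0000]/1.06 = 9.4340. B = V − Δ·S = 9.4340.
(3,2): S=53.7255. Δ = (V_up−V_dn)/(S_up−S_dn) = (10.0000−10.0000)/(61.2470−41.9059) = 0.0000. V = [p*·10.0000 + (1−p*)·10.0000]/1.06 = 9.4340. B = V − Δ·S = 9.4340.
(3,3): S=78.5218. Δ = (V_up−V_dn)/(S_up−S_dn) = (0.0000−10.0000)/(89.5149−61.2470) = -0.3538. V = [p*·0.0000 + (1−p*)·10.0000]/1.06 = 2.0964. B = V − Δ·S = 29.8742.
(2,0): S=32.2452. Δ = (V_up−V_dn)/(S_up−S_dn) = (9.4340−9.4340)/(36.7595−25.1513) = 0.0000. V = [p*·9.4340 + (1−p*)·9.4340]/1.06 = 8.9000. B = V − Δ·S = 8.9000.
(2,1): S=47.1276. Δ = (V_up−V_dn)/(S_up−S_dn) = (9.4340−9.4340)/(53.7255−36.7595) = 0.0000. V = [p*·9.4340 + (1−p*)·9.4340]/1.06 = 8.9000. B = V − Δ·S = 8.9000.
(2,2): S=68.8788. Δ = (V_up−V_dn)/(S_up−S_dn) = (2.0964−9.4340)/(78.5218−53.7255) = -0.2959. V = [p*·2.0964 + (1−p*)·9.4340]/1.06 = 3.5160. B = V − Δ·S = 23.8981.
(1,0): S=41.3400. Δ = (V_up−V_dn)/(S_up−S_dn) = (8.9000−8.9000)/(47.1276−32.2452) = 0.0000. V = [p*·8.9000 + (1−p*)·8.9000]/1.06 = 8.3962. B = V − Δ·S = 8.3962.
(1,1): S=60.4200. Δ = (V_up−V_dn)/(S_up−S_dn) = (3.5160−8.9000)/(68.8788−47.1276) = -0.2475. V = [p*·3.5160 + (1−p*)·8.9000]/1.06 = 4.4457. B = V − Δ·S = 19.4011.
(0,0): S=53.0000. Δ = (V_up−V_dn)/(S_up−S_dn) = (4.4457−8.3962)/(60.4200−41.3400) = -0.2070. V = [p*·4.4457 + (1−p*)·8.3962]/1.06 = 5.0223. B = V − Δ·S = 15.9958.
Each (Δ,B) replicates both successor values, so the strategy is self-financing and V0 is arbitrage-free.

(0,0): Delta=-0.2070 Bond=15.9958
(1,0): Delta=0.0000 Bond=8.3962
(1,1): Delta=-0.2475 Bond=19.4011
(2,0): Delta=0.0000 Bond=8.9000
(2,1): Delta=0.0000 Bond=8.9000
(2,2): Delta=-0.2959 Bond=23.8981
(3,0): Delta=0.0000 Bond=9.4340
(3,1): Delta=0.0000 Bond=9.4340
(3,2): Delta=0.0000 Bond=9.4340
(3,3): Delta=-0.3538 Bond=29.8742
V0=5.0223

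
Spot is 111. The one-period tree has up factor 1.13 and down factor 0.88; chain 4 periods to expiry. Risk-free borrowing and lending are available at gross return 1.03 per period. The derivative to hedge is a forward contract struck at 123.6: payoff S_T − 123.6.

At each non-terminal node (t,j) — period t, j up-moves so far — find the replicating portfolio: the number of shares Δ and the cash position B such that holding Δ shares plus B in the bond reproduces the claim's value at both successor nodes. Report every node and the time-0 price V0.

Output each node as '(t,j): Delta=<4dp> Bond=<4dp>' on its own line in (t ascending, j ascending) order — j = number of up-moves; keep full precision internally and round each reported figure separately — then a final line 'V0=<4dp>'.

(0,0): Delta=1.0000 Bond=-109.8170
(1,0): Delta=1.0000 Bond=-113.1115
(1,1): Delta=1.0000 Bond=-113.1115
(2,0): Delta=1.0000 Bond=-116.5049
(2,1): Delta=1.0000 Bond=-116.5049
(2,2): Delta=1.0000 Bond=-116.5049
(3,0): Delta=1.0000 Bond=-120.0000
(3,1): Delta=1.0000 Bond=-120.0000
(3,2): Delta=1.0000 Bond=-120.0000
(3,3): Delta=1.0000 Bond=-120.0000
V0=1.1830

Risk-neutral probability p* = (R−d)/(u−d) = (1.03−0.88)/(1.13−0.88) = 0.6000.
Terminal values V(4,·): V(4,0)=-57.0338, V(4,1)=-38.1230, V(4,2)=-13.8397, V(4,3)=17.3422, V(4,4)=57.3826
(3,0): S=75.6434. Δ = (V_up−V_dn)/(S_up−S_dn) = (-38.1230−-57.0338)/(85.4770−66.5662) = 1.0000. V = [p*·-38.1230 + (1−p*)·-57.0338]/1.03 = -44.3566. B = V − Δ·S = -120.0000.
(3,1): S=97.1330. Δ = (V_up−V_dn)/(S_up−S_dn) = (-13.8397−-38.1230)/(109.7603−85.4770) = 1.0000. V = [p*·-13.8397 + (1−p*)·-38.1230]/1.03 = -22.8670. B = V − Δ·S = -120.0000.
(3,2): S=124.7276. Δ = (V_up−V_dn)/(S_up−S_dn) = (17.3422−-13.8397)/(140.9422−109.7603) = 1.0000. V = [p*·17.3422 + (1−p*)·-13.8397]/1.03 = 4.7276. B = V − Δ·S = -120.0000.
(3,3): S=160.1616. Δ = (V_up−V_dn)/(S_up−S_dn) = (57.3826−17.3422)/(180.9826−140.9422) = 1.0000. V = [p*·57.3826 + (1−p*)·17.3422]/1.03 = 40.1616. B = V − Δ·S = -120.0000.
(2,0): S=85.9584. Δ = (V_up−V_dn)/(S_up−S_dn) = (-22.8670−-44.3566)/(97.1330−75.6434) = 1.0000. V = [p*·-22.8670 + (1−p*)·-44.3566]/1.03 = -30.5465. B = V − Δ·S = -116.5049.
(2,1): S=110.3784. Δ = (V_up−V_dn)/(S_up−S_dn) = (4.7276−-22.8670)/(124.7276−97.1330) = 1.0000. V = [p*·4.7276 + (1−p*)·-22.8670]/1.03 = -6.1265. B = V − Δ·S = -116.5049.
(2,2): S=141.7359. Δ = (V_up−V_dn)/(S_up−S_dn) = (40.1616−4.7276)/(160.1616−124.7276) = 1.0000. V = [p*·40.1616 + (1−p*)·4.7276]/1.03 = 25.2310. B = V − Δ·S = -116.5049.
(1,0): S=97.6800. Δ = (V_up−V_dn)/(S_up−S_dn) = (-6.1265−-30.5465)/(110.3784−85.9584) = 1.0000. V = [p*·-6.1265 + (1−p*)·-30.5465]/1.03 = -15.4315. B = V − Δ·S = -113.1115.
(1,1): S=125.4300. Δ = (V_up−V_dn)/(S_up−S_dn) = (25.2310−-6.1265)/(141.7359−110.3784) = 1.0000. V = [p*·25.2310 + (1−p*)·-6.1265]/1.03 = 12.3185. B = V − Δ·S = -113.1115.
(0,0): S=111.0000. Δ = (V_up−V_dn)/(S_up−S_dn) = (12.3185−-15.4315)/(125.4300−97.6800) = 1.0000. V = [p*·12.3185 + (1−p*)·-15.4315]/1.03 = 1.1830. B = V − Δ·S = -109.8170.
Root portfolio cost Δ·111+B reproduces V0=1.1830.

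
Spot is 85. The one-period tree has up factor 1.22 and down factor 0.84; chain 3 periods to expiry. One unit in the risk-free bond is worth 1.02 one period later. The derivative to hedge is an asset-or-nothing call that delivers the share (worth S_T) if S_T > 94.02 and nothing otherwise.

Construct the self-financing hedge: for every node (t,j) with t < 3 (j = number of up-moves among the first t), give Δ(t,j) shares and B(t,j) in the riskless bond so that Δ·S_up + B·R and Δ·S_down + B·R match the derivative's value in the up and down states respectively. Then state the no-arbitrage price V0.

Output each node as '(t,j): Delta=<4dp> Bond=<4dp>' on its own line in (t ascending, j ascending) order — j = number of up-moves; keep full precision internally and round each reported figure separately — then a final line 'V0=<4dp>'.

(0,0): Delta=1.8978 Bond=-110.3769
(1,0): Delta=1.8190 Bond=-106.9553
(1,1): Delta=1.9581 Bond=-118.8392
(2,0): Delta=0.0000 Bond=0.0000
(2,1): Delta=3.2105 Bond=-230.3103
(2,2): Delta=1.0000 Bond=0.0000
V0=50.9367

Risk-neutral probability p* = (R−d)/(u−d) = (1.02−0.84)/(1.22−0.84) = 0.4737.
Terminal values V(3,·): V(3,0)=0.0000, V(3,1)=0.0000, V(3,2)=106.2718, V(3,3)=154.3471
  t=2,j=0: stock 59.9760 → up 73.1707 (V=0.0000), down 50.3798 (V=0.0000). Price 0.0000; hedge Δ=0.0000, bond B=0.0000.
  t=2,j=1: stock 87.1080 → up 106.2718 (V=106.2718), down 73.1707 (V=0.0000). Price 49.3522; hedge Δ=3.2105, bond B=-230.3103.
  t=2,j=2: stock 126.5140 → up 154.3471 (V=154.3471), down 106.2718 (V=106.2718). Price 126.5140; hedge Δ=1.0000, bond B=0.0000.
  t=1,j=0: stock 71.4000 → up 87.1080 (V=49.3522), down 59.9760 (V=0.0000). Price 22.9190; hedge Δ=1.8190, bond B=-106.9553.
  t=1,j=1: stock 103.7000 → up 126.5140 (V=126.5140), down 87.1080 (V=49.3522). Price 84.2182; hedge Δ=1.9581, bond B=-118.8392.
  t=0,j=0: stock 85.0000 → up 103.7000 (V=84.2182), down 71.4000 (V=22.9190). Price 50.9367; hedge Δ=1.8978, bond B=-110.3769.
Root portfolio cost Δ·85+B reproduces V0=50.9367.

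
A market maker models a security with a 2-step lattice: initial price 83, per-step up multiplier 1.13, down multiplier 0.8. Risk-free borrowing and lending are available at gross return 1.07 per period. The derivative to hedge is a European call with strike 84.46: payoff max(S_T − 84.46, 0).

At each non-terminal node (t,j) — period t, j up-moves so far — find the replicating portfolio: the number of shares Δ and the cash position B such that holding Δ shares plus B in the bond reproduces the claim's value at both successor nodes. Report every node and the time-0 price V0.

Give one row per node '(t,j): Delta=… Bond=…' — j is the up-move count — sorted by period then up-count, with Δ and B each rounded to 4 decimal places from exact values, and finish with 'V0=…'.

(0,0): Delta=0.6009 Bond=-37.2868
(1,0): Delta=0.0000 Bond=0.0000
(1,1): Delta=0.6954 Bond=-48.7628
V0=12.5843

Since d<R<u, set p* = (R−d)/(u−d) = 0.8182; price each node as the discounted p*-expectation of its children.
Terminal values V(2,·): V(2,0)=0.0000, V(2,1)=0.0000, V(2,2)=21.5227
(1,0): S=66.4000. Δ = (V_up−V_dn)/(S_up−S_dn) = (0.0000−0.0000)/(75.0320−53.1200) = 0.0000. V = [p*·0.0000 + (1−p*)·0.0000]/1.07 = 0.0000. B = V − Δ·S = 0.0000.
(1,1): S=93.7900. Δ = (V_up−V_dn)/(S_up−S_dn) = (21.5227−0.0000)/(105.9827−75.0320) = 0.6954. V = [p*·21.5227 + (1−p*)·0.0000]/1.07 = 16.4575. B = V − Δ·S = -48.7628.
(0,0): S=83.0000. Δ = (V_up−V_dn)/(S_up−S_dn) = (16.4575−0.0000)/(93.7900−66.4000) = 0.6009. V = [p*·16.4575 + (1−p*)·0.0000]/1.07 = 12.5843. B = V − Δ·S = -37.2868.
Check: Δ(0,0)·S0 + B(0,0) = 12.5843 = V0.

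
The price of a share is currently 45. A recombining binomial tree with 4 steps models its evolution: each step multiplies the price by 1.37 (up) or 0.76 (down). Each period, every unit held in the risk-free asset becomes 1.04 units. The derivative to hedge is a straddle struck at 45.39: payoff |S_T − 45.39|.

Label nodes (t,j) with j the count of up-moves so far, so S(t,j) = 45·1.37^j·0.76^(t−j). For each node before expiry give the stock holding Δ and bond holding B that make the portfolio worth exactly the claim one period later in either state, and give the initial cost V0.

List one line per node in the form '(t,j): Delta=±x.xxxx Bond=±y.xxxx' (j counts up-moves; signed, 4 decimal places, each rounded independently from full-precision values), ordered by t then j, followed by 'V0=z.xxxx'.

Under the risk-neutral measure, an up-move has probability p* = (R−d)/(u−d) = 0.4590 and values discount at R = 1.04.
Payoff layer (t=4): V(4,0)=30.3770, V(4,1)=18.3271, V(4,2)=3.3944, V(4,3)=42.5503, V(4,4)=113.1339
(3,0): S=19.7539. Δ = (V_up−V_dn)/(S_up−S_dn) = (18.3271−30.3770)/(27.0629−15.0130) = -1.0000. V = [p*·18.3271 + (1−p*)·30.3770]/1.04 = 23.8903. B = V − Δ·S = 43.6442.
(3,1): S=35.6090. Δ = (V_up−V_dn)/(S_up−S_dn) = (3.3944−18.3271)/(48.7844−27.0629) = -0.6875. V = [p*·3.3944 + (1−p*)·18.3271]/1.04 = 11.0315. B = V − Δ·S = 35.5114.
(3,2): S=64.1900. Δ = (V_up−V_dn)/(S_up−S_dn) = (42.5503−3.3944)/(87.9403−48.7844) = 1.0000. V = [p*·42.5503 + (1−p*)·3.3944]/1.04 = 20.5457. B = V − Δ·S = -43.6442.
(3,3): S=115.7109. Δ = (V_up−V_dn)/(S_up−S_dn) = (113.1339−42.5503)/(158.5239−87.9403) = 1.0000. V = [p*·113.1339 + (1−p*)·42.5503]/1.04 = 72.0667. B = V − Δ·S = -43.6442.
(2,0): S=25.9920. Δ = (V_up−V_dn)/(S_up−S_dn) = (11.0315−23.8903)/(35.6090−19.7539) = -0.8110. V = [p*·11.0315 + (1−p*)·23.8903]/1.04 = 17.2961. B = V − Δ·S = 38.3761.
(2,1): S=46.8540. Δ = (V_up−V_dn)/(S_up−S_dn) = (20.5457−11.0315)/(64.1900−35.6090) = 0.3329. V = [p*·20.5457 + (1−p*)·11.0315]/1.04 = 14.8064. B = V − Δ·S = -0.7907.
(2,2): S=84.4605. Δ = (V_up−V_dn)/(S_up−S_dn) = (72.0667−20.5457)/(115.7109−64.1900) = 1.0000. V = [p*·72.0667 + (1−p*)·20.5457]/1.04 = 42.4949. B = V − Δ·S = -41.9656.
(1,0): S=34.2000. Δ = (V_up−V_dn)/(S_up−S_dn) = (14.8064−17.2961)/(46.8540−25.9920) = -0.1193. V = [p*·14.8064 + (1−p*)·17.2961]/1.04 = 15.5320. B = V − Δ·S = 19.6134.
(1,1): S=61.6500. Δ = (V_up−V_dn)/(S_up−S_dn) = (42.4949−14.8064)/(84.4605−46.8540) = 0.7363. V = [p*·42.4949 + (1−p*)·14.8064]/1.04 = 26.4576. B = V − Δ·S = -18.9333.
(0,0): S=45.0000. Δ = (V_up−V_dn)/(S_up−S_dn) = (26.4576−15.5320)/(61.6500−34.2000) = 0.3980. V = [p*·26.4576 + (1−p*)·15.5320]/1.04 = 19.7568. B = V − Δ·S = 1.8460.
Check: Δ(0,0)·S0 + B(0,0) = 19.7568 = V0.

(0,0): Delta=0.3980 Bond=1.8460
(1,0): Delta=-0.1193 Bond=19.6134
(1,1): Delta=0.7363 Bond=-18.9333
(2,0): Delta=-0.8110 Bond=38.3761
(2,1): Delta=0.3329 Bond=-0.7907
(2,2): Delta=1.0000 Bond=-41.9656
(3,0): Delta=-1.0000 Bond=43.6442
(3,1): Delta=-0.6875 Bond=35.5114
(3,2): Delta=1.0000 Bond=-43.6442
(3,3): Delta=1.0000 Bond=-43.6442
V0=19.7568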